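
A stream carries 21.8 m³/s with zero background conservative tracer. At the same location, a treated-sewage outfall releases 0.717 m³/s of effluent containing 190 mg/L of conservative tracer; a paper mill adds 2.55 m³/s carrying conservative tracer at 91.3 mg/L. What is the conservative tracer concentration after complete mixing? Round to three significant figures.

Flow-weighted average: C = (21.80·0 + 0.7170·190.0 + 2.550·91.30) / 25.07 = 369.0/25.07 = 14.72 mg/L.

14.7 mg/L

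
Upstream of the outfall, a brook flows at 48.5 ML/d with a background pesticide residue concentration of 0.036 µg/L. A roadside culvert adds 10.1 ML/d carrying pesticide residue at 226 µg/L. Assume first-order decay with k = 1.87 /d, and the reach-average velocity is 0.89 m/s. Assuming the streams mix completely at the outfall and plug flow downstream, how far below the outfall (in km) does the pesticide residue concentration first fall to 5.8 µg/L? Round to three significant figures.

78.3 km

Conservation of mass: C = (48.50·0.03600 + 10.10·226.0) / 58.60 = 2284/58.60 = 38.98 µg/L.
Set 38.98·exp(−k·t) = 5.8 → t = ln(38.98/5.8)/k = 88030 s = 24.45 h.
Distance = v·t = 0.89·88030 = 78350 m = 78.35 km.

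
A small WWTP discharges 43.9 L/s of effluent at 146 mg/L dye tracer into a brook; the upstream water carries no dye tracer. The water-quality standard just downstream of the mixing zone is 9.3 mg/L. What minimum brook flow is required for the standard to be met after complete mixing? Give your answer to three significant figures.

645 L/s

Set C_mix = 9.3: (Q·0 + 43.90·146.0) / (Q + 43.90) = 9.3
→ Q = 43.90·(146.0 − 9.3)/(9.3 − 0) = 645.3 L/s.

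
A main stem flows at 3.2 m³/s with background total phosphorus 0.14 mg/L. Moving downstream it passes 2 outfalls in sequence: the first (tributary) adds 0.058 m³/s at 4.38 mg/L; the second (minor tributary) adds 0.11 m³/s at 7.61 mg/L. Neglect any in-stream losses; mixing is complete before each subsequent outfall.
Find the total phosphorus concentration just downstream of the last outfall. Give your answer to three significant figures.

0.457 mg/L

Outfall 1: combined Q = 3.258 m³/s; C = (3.200·0.1400 + 0.05800·4.380)/3.258 = 0.2155 mg/L.
Outfall 2: combined Q = 3.368 m³/s; C = (3.258·0.2155 + 0.1100·7.610)/3.368 = 0.4570 mg/L.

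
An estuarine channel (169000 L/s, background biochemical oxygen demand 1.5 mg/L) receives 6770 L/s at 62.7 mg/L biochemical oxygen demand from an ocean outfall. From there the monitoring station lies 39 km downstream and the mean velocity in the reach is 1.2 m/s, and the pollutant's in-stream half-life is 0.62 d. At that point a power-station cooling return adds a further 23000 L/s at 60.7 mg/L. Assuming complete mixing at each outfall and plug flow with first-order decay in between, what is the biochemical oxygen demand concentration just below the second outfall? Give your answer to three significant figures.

9.26 mg/L

Mass balance: C = (169000·1.500 + 6770·62.70) / 175800 = 678000/175800 = 3.857 mg/L; combined flow 175800 L/s.
Travel time t = 39·1000 / 1.2 = 32500 s = 9.028 h.
Half-life 0.62 d → k = ln 2 / 0.62 = 1.118 d⁻¹.
Decay over the reach: 3.857·exp(−kt) = 3.857·0.6567 = 2.533 mg/L.
At the second outfall, C = (175800·2.533 + 23000·60.70) / (175800 + 23000) = 9.264 mg/L.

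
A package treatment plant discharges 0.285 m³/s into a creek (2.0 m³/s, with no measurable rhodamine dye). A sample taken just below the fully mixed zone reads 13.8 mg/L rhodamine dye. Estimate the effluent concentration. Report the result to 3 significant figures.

Mass balance: 2.000·0 + 0.2850·Cₑ = 2.285·13.80
→ Cₑ = (2.285·13.80 − 2.000·0) / 0.2850 = 110.6 mg/L.

111 mg/L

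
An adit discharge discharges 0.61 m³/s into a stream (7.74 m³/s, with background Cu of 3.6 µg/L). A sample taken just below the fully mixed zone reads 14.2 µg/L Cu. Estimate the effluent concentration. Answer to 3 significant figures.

Mass balance: 7.740·3.600 + 0.6100·Cₑ = 8.350·14.20
→ Cₑ = (8.350·14.20 − 7.740·3.600) / 0.6100 = 148.7 µg/L.

149 µg/L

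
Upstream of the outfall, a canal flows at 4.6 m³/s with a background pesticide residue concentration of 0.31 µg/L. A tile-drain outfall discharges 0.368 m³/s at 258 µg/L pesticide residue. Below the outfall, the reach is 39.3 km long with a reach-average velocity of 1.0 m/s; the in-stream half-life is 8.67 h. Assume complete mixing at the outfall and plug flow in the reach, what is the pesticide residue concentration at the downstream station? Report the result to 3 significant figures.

Mass balance: C = (4.600·0.3100 + 0.3680·258.0) / 4.968 = 96.37/4.968 = 19.40 µg/L.
Travel time t = 39.3·1000 / 1.0 = 39300 s = 10.92 h.
Half-life 8.67 h → k = ln 2 / 8.67 = 0.07995 h⁻¹ = 1.919 d⁻¹.
Applying C = C₀e^(−kt): 19.40 × 0.4178 = 8.104 µg/L.

8.10 µg/L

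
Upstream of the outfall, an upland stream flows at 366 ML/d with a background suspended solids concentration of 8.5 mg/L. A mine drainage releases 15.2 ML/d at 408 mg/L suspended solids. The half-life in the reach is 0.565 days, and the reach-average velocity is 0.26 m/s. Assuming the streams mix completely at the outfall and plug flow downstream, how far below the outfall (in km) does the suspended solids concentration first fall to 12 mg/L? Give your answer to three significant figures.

13.0 km

Conservation of mass: C = (366.0·8.500 + 15.20·408.0) / 381.2 = 9313/381.2 = 24.43 mg/L.
Half-life 0.565 d → k = ln 2 / 0.565 = 1.227 d⁻¹.
Set 24.43·exp(−k·t) = 12 → t = ln(24.43/12)/k = 50070 s = 13.91 h.
Distance = v·t = 0.26·50070 = 13020 m = 13.02 km.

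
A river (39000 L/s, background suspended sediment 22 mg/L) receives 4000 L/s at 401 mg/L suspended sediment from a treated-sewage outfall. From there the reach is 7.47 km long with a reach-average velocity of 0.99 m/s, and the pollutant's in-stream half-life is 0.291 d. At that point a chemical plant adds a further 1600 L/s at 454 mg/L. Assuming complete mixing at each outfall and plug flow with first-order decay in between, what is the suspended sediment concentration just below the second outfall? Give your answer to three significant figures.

Conservation of mass: C = (39000·22.00 + 4000·401.0) / 43000 = 2462000/43000 = 57.26 mg/L; combined flow 43000 L/s.
Travel time t = 7.47·1000 / 0.99 = 7545 s = 2.096 h.
Half-life 0.291 d → k = ln 2 / 0.291 = 2.382 d⁻¹.
After decay, C = 57.26 × e^(−kt) = 57.26 × 0.8122 = 46.50 mg/L.
At the second outfall, C = (43000·46.50 + 1600·454.0) / (43000 + 1600) = 61.12 mg/L.

61.1 mg/L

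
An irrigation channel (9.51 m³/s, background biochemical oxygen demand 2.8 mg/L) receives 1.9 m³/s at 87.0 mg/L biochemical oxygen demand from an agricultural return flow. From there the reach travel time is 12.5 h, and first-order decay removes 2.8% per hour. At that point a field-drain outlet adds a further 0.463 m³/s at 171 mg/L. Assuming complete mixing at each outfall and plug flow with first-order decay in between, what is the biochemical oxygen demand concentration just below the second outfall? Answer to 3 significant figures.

18.0 mg/L

After mixing, C = (9.510·2.800 + 1.900·87.00) / 11.41 = 191.9/11.41 = 16.82 mg/L; combined flow 11.41 m³/s.
2.8%/h lost → k = −ln(1 − 0.028) = 0.02840 h⁻¹.
After decay, C = 16.82 × e^(−kt) = 16.82 × 0.7012 = 11.79 mg/L.
Second outfall: C = (11.41·11.79 + 0.4630·171.0)/11.87 = 18.00 mg/L.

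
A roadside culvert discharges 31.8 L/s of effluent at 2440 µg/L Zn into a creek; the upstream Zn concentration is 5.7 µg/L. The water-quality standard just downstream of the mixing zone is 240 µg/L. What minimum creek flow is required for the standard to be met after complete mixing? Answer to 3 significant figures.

Set C_mix = 240: (Q·5.700 + 31.80·2440) / (Q + 31.80) = 240
→ Q = 31.80·(2440 − 240)/(240 − 5.700) = 298.6 L/s.

299 L/s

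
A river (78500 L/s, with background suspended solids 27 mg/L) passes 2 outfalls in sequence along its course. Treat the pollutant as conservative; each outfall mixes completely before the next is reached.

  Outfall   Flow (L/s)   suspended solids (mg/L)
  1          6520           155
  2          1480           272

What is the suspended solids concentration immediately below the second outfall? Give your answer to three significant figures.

40.8 mg/L

Outfall 1: combined Q = 85020 L/s; C = (78500·27.00 + 6520·155.0)/85020 = 36.82 mg/L.
Outfall 2: combined Q = 86500 L/s; C = (85020·36.82 + 1480·272.0)/86500 = 40.84 mg/L.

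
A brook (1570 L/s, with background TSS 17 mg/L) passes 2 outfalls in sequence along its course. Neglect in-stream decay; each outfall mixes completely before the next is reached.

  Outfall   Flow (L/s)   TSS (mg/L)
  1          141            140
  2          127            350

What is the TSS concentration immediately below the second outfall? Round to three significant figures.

49.4 mg/L

Below outfall 1: Q → 1711 L/s, C = (1570·17.00 + 141.0·140.0)/1711 = 27.14 mg/L.
Below outfall 2: Q → 1838 L/s, C = (1711·27.14 + 127.0·350.0)/1838 = 49.45 mg/L.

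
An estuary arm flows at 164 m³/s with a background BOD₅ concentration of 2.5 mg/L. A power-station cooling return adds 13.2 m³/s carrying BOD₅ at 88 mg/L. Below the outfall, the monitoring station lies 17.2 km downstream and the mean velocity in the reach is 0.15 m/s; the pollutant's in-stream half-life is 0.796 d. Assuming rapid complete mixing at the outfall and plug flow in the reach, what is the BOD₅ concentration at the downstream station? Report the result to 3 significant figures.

Mass balance: C = (164.0·2.500 + 13.20·88.00) / 177.2 = 1572/177.2 = 8.869 mg/L.
Travel time t = 17.2·1000 / 0.15 = 114700 s = 31.85 h.
Half-life 0.796 d → k = ln 2 / 0.796 = 0.8708 d⁻¹.
Decay over the reach: 8.869·exp(−kt) = 8.869·0.3148 = 2.792 mg/L.

2.79 mg/L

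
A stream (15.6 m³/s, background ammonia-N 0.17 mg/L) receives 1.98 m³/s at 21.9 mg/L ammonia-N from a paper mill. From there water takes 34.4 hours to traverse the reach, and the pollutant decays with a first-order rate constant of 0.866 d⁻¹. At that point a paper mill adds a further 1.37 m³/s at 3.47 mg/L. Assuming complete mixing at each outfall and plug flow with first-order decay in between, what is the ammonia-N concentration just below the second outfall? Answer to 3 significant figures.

After mixing, C = (15.60·0.1700 + 1.980·21.90) / 17.58 = 46.01/17.58 = 2.617 mg/L; combined flow 17.58 m³/s.
Applying C = C₀e^(−kt): 2.617 × 0.2890 = 0.7565 mg/L.
Second outfall: C = (17.58·0.7565 + 1.370·3.470)/18.95 = 0.9527 mg/L.

0.953 mg/L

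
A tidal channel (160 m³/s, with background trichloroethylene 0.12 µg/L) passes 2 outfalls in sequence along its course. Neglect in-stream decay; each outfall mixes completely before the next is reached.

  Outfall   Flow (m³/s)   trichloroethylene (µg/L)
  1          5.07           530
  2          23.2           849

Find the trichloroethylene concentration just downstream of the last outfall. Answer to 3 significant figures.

Below outfall 1: Q → 165.1 m³/s, C = (160.0·0.1200 + 5.070·530.0)/165.1 = 16.39 µg/L.
Below outfall 2: Q → 188.3 m³/s, C = (165.1·16.39 + 23.20·849.0)/188.3 = 119.0 µg/L.

119 µg/L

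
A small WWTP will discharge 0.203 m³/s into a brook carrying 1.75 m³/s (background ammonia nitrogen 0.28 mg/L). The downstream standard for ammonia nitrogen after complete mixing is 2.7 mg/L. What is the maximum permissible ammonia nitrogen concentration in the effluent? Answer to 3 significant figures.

23.6 mg/L

At the limit, (Qr·Cr + Qe·Cₑ)/(Qr + Qe) = 2.7:
Cₑ = (1.953·2.7 − 1.750·0.2800) / 0.2030 = 23.56 mg/L.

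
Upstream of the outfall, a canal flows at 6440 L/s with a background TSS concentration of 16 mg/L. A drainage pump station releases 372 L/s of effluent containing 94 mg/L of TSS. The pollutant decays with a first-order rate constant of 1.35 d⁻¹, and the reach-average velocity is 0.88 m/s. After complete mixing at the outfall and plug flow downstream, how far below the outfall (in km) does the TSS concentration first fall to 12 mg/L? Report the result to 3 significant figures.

29.5 km

Conservation of mass: C = (6440·16.00 + 372.0·94.00) / 6812 = 138000/6812 = 20.26 mg/L.
Set 20.26·exp(−k·t) = 12 → t = ln(20.26/12)/k = 33520 s = 9.311 h.
Distance = v·t = 0.88·33520 = 29500 m = 29.50 km.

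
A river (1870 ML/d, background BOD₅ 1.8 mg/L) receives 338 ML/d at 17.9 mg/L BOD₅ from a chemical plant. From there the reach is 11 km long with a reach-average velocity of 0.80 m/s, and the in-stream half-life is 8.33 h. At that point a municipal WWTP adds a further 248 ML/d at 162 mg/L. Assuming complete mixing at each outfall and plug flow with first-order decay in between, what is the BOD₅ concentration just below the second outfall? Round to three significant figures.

Flow-weighted average: C = (1870·1.800 + 338.0·17.90) / 2208 = 9416/2208 = 4.265 mg/L; combined flow 2208 ML/d.
Travel time t = 11·1000 / 0.80 = 13750 s = 3.819 h.
Half-life 8.33 h → k = ln 2 / 8.33 = 0.08321 h⁻¹ = 1.997 d⁻¹.
After decay, C = 4.265 × e^(−kt) = 4.265 × 0.7277 = 3.103 mg/L.
Second outfall: C = (2208·3.103 + 248.0·162.0)/2456 = 19.15 mg/L.

19.1 mg/L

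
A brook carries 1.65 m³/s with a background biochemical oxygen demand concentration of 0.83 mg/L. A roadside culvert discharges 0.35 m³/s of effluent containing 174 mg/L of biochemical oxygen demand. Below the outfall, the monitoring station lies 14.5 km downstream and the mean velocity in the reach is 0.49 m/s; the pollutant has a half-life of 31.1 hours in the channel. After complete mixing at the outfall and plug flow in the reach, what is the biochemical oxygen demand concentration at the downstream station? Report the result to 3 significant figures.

25.9 mg/L

Flow-weighted average: C = (1.650·0.8300 + 0.3500·174.0) / 2.000 = 62.27/2.000 = 31.13 mg/L.
Travel time t = 14.5·1000 / 0.49 = 29590 s = 8.220 h.
Half-life 31.1 h → k = ln 2 / 31.1 = 0.02229 h⁻¹ = 0.5349 d⁻¹.
First-order decay: C = 31.13·exp(−k·t) = 31.13·0.8326 = 25.92 mg/L.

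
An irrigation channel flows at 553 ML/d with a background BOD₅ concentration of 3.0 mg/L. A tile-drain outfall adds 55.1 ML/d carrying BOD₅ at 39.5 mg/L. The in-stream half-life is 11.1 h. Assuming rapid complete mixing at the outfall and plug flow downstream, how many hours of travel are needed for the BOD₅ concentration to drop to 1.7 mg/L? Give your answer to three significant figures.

After mixing, C = (553.0·3.000 + 55.10·39.50) / 608.1 = 3835/608.1 = 6.307 mg/L.
Half-life 11.1 h → k = ln 2 / 11.1 = 0.06245 h⁻¹ = 1.499 d⁻¹.
6.307·exp(−k·t) = 1.7 → t = ln(6.307/1.7)/k = 75580 s = 21.00 h.

21.0 h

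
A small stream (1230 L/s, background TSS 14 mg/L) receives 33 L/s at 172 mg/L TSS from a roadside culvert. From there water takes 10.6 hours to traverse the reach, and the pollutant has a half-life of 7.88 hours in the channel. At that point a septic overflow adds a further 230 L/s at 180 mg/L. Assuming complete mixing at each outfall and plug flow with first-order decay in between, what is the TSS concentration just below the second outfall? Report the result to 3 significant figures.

33.8 mg/L

Flow-weighted average: C = (1230·14.00 + 33.00·172.0) / 1263 = 22900/1263 = 18.13 mg/L; combined flow 1263 L/s.
Half-life 7.88 h → k = ln 2 / 7.88 = 0.08796 h⁻¹ = 2.111 d⁻¹.
Applying C = C₀e^(−kt): 18.13 × 0.3936 = 7.135 mg/L.
Second outfall: C = (1263·7.135 + 230.0·180.0)/1493 = 33.77 mg/L.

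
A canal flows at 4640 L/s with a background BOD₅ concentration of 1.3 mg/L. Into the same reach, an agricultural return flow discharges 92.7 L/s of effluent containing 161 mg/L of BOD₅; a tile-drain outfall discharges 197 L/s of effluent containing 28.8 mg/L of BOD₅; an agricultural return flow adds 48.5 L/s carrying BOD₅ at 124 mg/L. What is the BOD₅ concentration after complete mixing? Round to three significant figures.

6.56 mg/L

Mass balance: C = (4640·1.300 + 92.70·161.0 + 197.0·28.80 + 48.50·124.0) / 4978 = 32640/4978 = 6.557 mg/L.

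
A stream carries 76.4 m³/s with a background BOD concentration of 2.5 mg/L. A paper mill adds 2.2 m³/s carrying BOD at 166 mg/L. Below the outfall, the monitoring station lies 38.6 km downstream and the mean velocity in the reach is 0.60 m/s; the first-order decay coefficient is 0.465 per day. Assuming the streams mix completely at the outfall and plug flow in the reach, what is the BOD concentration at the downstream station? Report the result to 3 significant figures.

Flow-weighted average: C = (76.40·2.500 + 2.200·166.0) / 78.60 = 556.2/78.60 = 7.076 mg/L.
Travel time t = 38.6·1000 / 0.60 = 64330 s = 17.87 h.
First-order decay: C = 7.076·exp(−k·t) = 7.076·0.7073 = 5.005 mg/L.

5.01 mg/L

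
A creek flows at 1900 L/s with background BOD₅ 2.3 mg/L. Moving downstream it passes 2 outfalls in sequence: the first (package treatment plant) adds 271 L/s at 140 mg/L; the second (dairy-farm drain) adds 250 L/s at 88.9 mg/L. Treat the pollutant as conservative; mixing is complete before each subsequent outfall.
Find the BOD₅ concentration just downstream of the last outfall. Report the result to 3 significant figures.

26.7 mg/L

Below outfall 1: Q → 2171 L/s, C = (1900·2.300 + 271.0·140.0)/2171 = 19.49 mg/L.
Below outfall 2: Q → 2421 L/s, C = (2171·19.49 + 250.0·88.90)/2421 = 26.66 mg/L.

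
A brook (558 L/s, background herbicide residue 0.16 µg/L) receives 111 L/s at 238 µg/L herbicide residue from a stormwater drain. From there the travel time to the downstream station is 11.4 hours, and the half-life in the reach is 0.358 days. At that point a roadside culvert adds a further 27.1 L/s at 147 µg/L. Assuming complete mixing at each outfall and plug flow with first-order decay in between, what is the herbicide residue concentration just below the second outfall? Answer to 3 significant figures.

Mixed concentration C = ΣQC/ΣQ = (558.0·0.1600 + 111.0·238.0) / 669.0 = 26510/669.0 = 39.62 µg/L; combined flow 669.0 L/s.
Half-life 0.358 d → k = ln 2 / 0.358 = 1.936 d⁻¹.
First-order decay: C = 39.62·exp(−k·t) = 39.62·0.3986 = 15.80 µg/L.
At the second outfall, C = (669.0·15.80 + 27.10·147.0) / (669.0 + 27.10) = 20.90 µg/L.

20.9 µg/L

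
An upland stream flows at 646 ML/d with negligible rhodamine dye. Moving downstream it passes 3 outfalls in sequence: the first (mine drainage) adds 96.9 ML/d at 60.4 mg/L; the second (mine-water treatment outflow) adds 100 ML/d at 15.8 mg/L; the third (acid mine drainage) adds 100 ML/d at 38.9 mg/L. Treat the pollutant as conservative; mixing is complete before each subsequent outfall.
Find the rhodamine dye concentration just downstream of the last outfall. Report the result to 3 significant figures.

After outfall 1: Q = 646.0 + 96.90 = 742.9 ML/d; C = (646.0·0 + 96.90·60.40)/742.9 = 7.878 mg/L.
After outfall 2: Q = 742.9 + 100.0 = 842.9 ML/d; C = (742.9·7.878 + 100.0·15.80)/842.9 = 8.818 mg/L.
After outfall 3: Q = 842.9 + 100.0 = 942.9 ML/d; C = (842.9·8.818 + 100.0·38.90)/942.9 = 12.01 mg/L.

12.0 mg/L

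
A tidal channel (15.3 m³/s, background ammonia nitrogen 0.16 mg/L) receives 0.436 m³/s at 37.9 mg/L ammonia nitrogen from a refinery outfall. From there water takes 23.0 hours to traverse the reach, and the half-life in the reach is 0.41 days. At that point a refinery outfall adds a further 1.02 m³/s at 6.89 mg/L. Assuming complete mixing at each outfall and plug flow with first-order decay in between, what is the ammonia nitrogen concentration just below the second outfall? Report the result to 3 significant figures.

Mass balance: C = (15.30·0.1600 + 0.4360·37.90) / 15.74 = 18.97/15.74 = 1.206 mg/L; combined flow 15.74 m³/s.
Half-life 0.41 d → k = ln 2 / 0.41 = 1.691 d⁻¹.
First-order decay: C = 1.206·exp(−k·t) = 1.206·0.1979 = 0.2386 mg/L.
Second outfall: C = (15.74·0.2386 + 1.020·6.890)/16.76 = 0.6435 mg/L.

0.643 mg/L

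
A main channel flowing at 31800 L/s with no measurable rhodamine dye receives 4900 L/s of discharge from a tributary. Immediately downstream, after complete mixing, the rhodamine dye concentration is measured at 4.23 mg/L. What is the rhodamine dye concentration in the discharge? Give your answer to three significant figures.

Mass balance: 31800·0 + 4900·Cₑ = 36700·4.230
→ Cₑ = (36700·4.230 − 31800·0) / 4900 = 31.68 mg/L.

31.7 mg/L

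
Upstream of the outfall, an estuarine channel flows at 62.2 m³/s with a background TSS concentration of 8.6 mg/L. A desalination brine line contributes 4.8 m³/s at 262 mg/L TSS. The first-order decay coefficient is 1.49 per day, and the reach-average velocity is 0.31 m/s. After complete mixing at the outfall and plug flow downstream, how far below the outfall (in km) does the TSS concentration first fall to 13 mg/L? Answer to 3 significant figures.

13.0 km

Conservation of mass: C = (62.20·8.600 + 4.800·262.0) / 67.00 = 1793/67.00 = 26.75 mg/L.
Set 26.75·exp(−k·t) = 13 → t = ln(26.75/13)/k = 41850 s = 11.63 h.
Distance = v·t = 0.31·41850 = 12970 m = 12.97 km.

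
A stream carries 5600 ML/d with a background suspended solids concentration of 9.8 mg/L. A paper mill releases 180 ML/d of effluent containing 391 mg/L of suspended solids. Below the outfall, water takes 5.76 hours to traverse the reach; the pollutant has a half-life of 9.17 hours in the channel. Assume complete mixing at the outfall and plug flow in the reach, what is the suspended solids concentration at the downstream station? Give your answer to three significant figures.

After mixing, C = (5600·9.800 + 180.0·391.0) / 5780 = 125300/5780 = 21.67 mg/L.
Half-life 9.17 h → k = ln 2 / 9.17 = 0.07559 h⁻¹ = 1.814 d⁻¹.
First-order decay: C = 21.67·exp(−k·t) = 21.67·0.6470 = 14.02 mg/L.

14.0 mg/L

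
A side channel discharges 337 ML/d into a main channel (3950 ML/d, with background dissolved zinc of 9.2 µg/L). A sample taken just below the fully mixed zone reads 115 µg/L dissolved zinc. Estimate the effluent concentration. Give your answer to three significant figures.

Mass balance: 3950·9.200 + 337.0·Cₑ = 4287·115.0
→ Cₑ = (4287·115.0 − 3950·9.200) / 337.0 = 1355 µg/L.

1360 µg/L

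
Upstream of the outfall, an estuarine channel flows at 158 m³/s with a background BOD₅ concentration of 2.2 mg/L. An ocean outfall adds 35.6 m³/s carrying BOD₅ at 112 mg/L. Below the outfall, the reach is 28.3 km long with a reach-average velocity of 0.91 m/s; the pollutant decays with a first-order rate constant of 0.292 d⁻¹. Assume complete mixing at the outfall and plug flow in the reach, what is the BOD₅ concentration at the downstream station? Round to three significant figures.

Conservation of mass: C = (158.0·2.200 + 35.60·112.0) / 193.6 = 4335/193.6 = 22.39 mg/L.
Travel time t = 28.3·1000 / 0.91 = 31100 s = 8.639 h.
Applying C = C₀e^(−kt): 22.39 × 0.9002 = 20.16 mg/L.

20.2 mg/L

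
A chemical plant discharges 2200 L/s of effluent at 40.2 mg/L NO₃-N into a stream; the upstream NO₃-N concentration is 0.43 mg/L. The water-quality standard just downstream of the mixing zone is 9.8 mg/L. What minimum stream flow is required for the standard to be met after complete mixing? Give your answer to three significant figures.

Set C_mix = 9.8: (Q·0.4300 + 2200·40.20) / (Q + 2200) = 9.8
→ Q = 2200·(40.20 − 9.8)/(9.8 − 0.4300) = 7138 L/s.

7140 L/s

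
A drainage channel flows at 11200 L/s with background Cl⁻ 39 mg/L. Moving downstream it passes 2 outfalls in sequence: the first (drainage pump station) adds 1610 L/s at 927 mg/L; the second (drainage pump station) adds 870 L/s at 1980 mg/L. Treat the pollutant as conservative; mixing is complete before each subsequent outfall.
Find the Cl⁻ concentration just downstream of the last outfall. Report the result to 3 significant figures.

Below outfall 1: Q → 12810 L/s, C = (11200·39.00 + 1610·927.0)/12810 = 150.6 mg/L.
Below outfall 2: Q → 13680 L/s, C = (12810·150.6 + 870.0·1980)/13680 = 266.9 mg/L.

267 mg/L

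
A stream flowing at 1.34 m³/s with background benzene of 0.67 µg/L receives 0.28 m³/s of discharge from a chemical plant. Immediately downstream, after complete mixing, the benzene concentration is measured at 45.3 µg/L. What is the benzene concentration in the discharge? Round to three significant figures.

259 µg/L

Mass balance: 1.340·0.6700 + 0.2800·Cₑ = 1.620·45.30
→ Cₑ = (1.620·45.30 − 1.340·0.6700) / 0.2800 = 258.9 µg/L.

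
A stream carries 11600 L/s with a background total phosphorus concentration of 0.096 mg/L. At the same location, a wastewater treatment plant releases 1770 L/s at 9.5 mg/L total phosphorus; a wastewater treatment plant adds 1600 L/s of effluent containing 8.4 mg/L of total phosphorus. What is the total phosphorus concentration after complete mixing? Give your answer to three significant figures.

2.10 mg/L

After mixing, C = (11600·0.09600 + 1770·9.500 + 1600·8.400) / 14970 = 31370/14970 = 2.095 mg/L.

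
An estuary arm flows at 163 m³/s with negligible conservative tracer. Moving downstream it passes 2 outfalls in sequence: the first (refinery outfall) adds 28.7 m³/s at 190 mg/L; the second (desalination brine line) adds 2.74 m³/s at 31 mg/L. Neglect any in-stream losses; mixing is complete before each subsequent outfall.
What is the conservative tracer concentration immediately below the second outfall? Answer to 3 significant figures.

After outfall 1: Q = 163.0 + 28.70 = 191.7 m³/s; C = (163.0·0 + 28.70·190.0)/191.7 = 28.45 mg/L.
After outfall 2: Q = 191.7 + 2.740 = 194.4 m³/s; C = (191.7·28.45 + 2.740·31.00)/194.4 = 28.48 mg/L.

28.5 mg/L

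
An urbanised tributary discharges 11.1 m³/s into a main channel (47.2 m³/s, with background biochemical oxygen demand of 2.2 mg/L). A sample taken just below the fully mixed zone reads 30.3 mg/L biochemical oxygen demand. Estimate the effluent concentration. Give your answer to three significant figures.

Mass balance: 47.20·2.200 + 11.10·Cₑ = 58.30·30.30
→ Cₑ = (58.30·30.30 − 47.20·2.200) / 11.10 = 149.8 mg/L.

150 mg/L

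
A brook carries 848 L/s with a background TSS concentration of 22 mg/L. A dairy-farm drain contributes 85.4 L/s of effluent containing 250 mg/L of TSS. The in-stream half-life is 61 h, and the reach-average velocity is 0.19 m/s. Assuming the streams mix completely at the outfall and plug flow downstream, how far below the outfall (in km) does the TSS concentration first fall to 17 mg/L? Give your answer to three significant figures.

55.7 km

Mixed concentration C = ΣQC/ΣQ = (848.0·22.00 + 85.40·250.0) / 933.4 = 40010/933.4 = 42.86 mg/L.
Half-life 61 h → k = ln 2 / 61 = 0.01136 h⁻¹ = 0.2727 d⁻¹.
Set 42.86·exp(−k·t) = 17 → t = ln(42.86/17)/k = 293000 s = 81.38 h.
Distance = v·t = 0.19·293000 = 55660 m = 55.66 km.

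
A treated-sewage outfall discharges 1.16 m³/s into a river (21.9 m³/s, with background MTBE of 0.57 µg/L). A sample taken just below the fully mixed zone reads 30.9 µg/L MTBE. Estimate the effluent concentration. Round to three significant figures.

604 µg/L

Mass balance: 21.90·0.5700 + 1.160·Cₑ = 23.06·30.90
→ Cₑ = (23.06·30.90 − 21.90·0.5700) / 1.160 = 603.5 µg/L.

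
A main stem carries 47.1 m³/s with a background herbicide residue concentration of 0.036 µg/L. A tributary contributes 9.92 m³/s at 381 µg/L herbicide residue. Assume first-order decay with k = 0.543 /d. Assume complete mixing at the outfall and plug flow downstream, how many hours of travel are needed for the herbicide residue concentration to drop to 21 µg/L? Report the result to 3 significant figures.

Conservation of mass: C = (47.10·0.03600 + 9.920·381.0) / 57.02 = 3781/57.02 = 66.31 µg/L.
66.31·exp(−k·t) = 21 → t = ln(66.31/21)/k = 183000 s = 50.82 h.

50.8 h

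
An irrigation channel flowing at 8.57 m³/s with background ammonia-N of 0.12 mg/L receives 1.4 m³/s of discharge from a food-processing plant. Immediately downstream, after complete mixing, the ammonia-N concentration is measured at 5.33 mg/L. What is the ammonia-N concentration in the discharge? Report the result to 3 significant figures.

Mass balance: 8.570·0.1200 + 1.400·Cₑ = 9.970·5.330
→ Cₑ = (9.970·5.330 − 8.570·0.1200) / 1.400 = 37.22 mg/L.

37.2 mg/L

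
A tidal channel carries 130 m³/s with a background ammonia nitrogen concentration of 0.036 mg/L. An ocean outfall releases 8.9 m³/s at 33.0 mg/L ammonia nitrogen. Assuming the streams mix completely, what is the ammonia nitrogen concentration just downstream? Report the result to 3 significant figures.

2.15 mg/L

Mass balance: C = (130.0·0.03600 + 8.900·33.00) / 138.9 = 298.4/138.9 = 2.148 mg/L.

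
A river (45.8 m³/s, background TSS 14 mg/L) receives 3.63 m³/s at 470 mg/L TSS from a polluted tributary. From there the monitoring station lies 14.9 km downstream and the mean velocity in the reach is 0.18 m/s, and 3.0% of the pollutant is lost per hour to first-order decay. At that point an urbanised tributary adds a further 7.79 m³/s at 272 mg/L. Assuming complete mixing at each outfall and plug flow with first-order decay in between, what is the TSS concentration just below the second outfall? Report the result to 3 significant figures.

57.4 mg/L

Conservation of mass: C = (45.80·14.00 + 3.630·470.0) / 49.43 = 2347/49.43 = 47.49 mg/L; combined flow 49.43 m³/s.
Travel time t = 14.9·1000 / 0.18 = 82780 s = 22.99 h.
3.0%/h lost → k = −ln(1 − 0.03) = 0.03046 h⁻¹.
First-order decay: C = 47.49·exp(−k·t) = 47.49·0.4964 = 23.57 mg/L.
At the second outfall, C = (49.43·23.57 + 7.790·272.0) / (49.43 + 7.790) = 57.39 mg/L.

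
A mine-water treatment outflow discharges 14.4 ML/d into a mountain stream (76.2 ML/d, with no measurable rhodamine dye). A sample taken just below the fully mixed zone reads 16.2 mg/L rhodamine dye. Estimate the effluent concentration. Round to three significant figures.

102 mg/L

Mass balance: 76.20·0 + 14.40·Cₑ = 90.60·16.20
→ Cₑ = (90.60·16.20 − 76.20·0) / 14.40 = 101.9 mg/L.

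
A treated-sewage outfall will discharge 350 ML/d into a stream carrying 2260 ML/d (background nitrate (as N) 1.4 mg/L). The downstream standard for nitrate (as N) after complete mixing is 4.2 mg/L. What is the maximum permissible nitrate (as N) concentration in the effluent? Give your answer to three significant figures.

At the limit, (Qr·Cr + Qe·Cₑ)/(Qr + Qe) = 4.2:
Cₑ = (2610·4.2 − 2260·1.400) / 350.0 = 22.28 mg/L.

22.3 mg/L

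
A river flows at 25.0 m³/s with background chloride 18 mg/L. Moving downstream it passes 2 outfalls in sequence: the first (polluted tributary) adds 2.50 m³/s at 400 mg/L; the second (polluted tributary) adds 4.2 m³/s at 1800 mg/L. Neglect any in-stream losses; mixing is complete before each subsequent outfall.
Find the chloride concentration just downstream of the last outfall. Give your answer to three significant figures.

284 mg/L

Below outfall 1: Q → 27.50 m³/s, C = (25.00·18.00 + 2.500·400.0)/27.50 = 52.73 mg/L.
Below outfall 2: Q → 31.70 m³/s, C = (27.50·52.73 + 4.200·1800)/31.70 = 284.2 mg/L.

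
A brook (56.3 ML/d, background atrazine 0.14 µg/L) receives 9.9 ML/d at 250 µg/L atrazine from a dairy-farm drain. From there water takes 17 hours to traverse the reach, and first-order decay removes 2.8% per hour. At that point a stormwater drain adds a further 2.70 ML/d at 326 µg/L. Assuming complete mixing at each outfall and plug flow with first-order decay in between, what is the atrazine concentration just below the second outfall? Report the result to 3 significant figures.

35.0 µg/L

Flow-weighted average: C = (56.30·0.1400 + 9.900·250.0) / 66.20 = 2483/66.20 = 37.51 µg/L; combined flow 66.20 ML/d.
2.8%/h lost → k = −ln(1 − 0.028) = 0.02840 h⁻¹.
First-order decay: C = 37.51·exp(−k·t) = 37.51·0.6171 = 23.14 µg/L.
Second outfall: C = (66.20·23.14 + 2.700·326.0)/68.90 = 35.01 µg/L.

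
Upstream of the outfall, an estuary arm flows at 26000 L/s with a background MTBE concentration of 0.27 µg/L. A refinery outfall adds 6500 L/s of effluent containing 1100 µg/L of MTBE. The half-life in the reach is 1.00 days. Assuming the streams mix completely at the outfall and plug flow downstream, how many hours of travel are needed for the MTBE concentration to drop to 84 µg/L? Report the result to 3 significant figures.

33.4 h

Flow-weighted average: C = (26000·0.2700 + 6500·1100) / 32500 = 7157000/32500 = 220.2 µg/L.
Half-life 1.00 d → k = ln 2 / 1.00 = 0.6931 d⁻¹.
220.2·exp(−k·t) = 84 → t = ln(220.2/84)/k = 120100 s = 33.37 h.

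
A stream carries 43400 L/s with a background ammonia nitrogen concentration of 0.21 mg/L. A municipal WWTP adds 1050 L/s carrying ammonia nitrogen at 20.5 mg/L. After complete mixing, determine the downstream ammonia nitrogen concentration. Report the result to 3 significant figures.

Flow-weighted average: C = (43400·0.2100 + 1050·20.50) / 44450 = 30640/44450 = 0.6893 mg/L.

0.689 mg/L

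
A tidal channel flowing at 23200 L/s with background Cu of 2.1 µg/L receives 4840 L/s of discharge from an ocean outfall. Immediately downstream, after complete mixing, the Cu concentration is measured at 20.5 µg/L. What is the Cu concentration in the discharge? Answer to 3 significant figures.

109 µg/L

Mass balance: 23200·2.100 + 4840·Cₑ = 28040·20.50
→ Cₑ = (28040·20.50 − 23200·2.100) / 4840 = 108.7 µg/L.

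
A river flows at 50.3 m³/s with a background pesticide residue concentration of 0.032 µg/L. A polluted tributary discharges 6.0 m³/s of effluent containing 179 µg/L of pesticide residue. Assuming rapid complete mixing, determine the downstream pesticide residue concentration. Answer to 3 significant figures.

19.1 µg/L

Mass balance: C = (50.30·0.03200 + 6.000·179.0) / 56.30 = 1076/56.30 = 19.10 µg/L.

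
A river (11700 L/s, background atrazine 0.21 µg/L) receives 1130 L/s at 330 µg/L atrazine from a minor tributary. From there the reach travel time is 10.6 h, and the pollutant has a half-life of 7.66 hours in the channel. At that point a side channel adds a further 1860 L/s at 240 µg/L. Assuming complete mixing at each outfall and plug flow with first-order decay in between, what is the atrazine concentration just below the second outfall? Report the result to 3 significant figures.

Flow-weighted average: C = (11700·0.2100 + 1130·330.0) / 12830 = 375400/12830 = 29.26 µg/L; combined flow 12830 L/s.
Half-life 7.66 h → k = ln 2 / 7.66 = 0.09049 h⁻¹ = 2.172 d⁻¹.
First-order decay: C = 29.26·exp(−k·t) = 29.26·0.3832 = 11.21 µg/L.
Second outfall: C = (12830·11.21 + 1860·240.0)/14690 = 40.18 µg/L.

40.2 µg/L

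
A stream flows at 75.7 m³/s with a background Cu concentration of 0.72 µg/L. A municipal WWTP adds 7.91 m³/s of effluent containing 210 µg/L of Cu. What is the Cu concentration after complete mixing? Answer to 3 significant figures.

Mass balance: C = (75.70·0.7200 + 7.910·210.0) / 83.61 = 1716/83.61 = 20.52 µg/L.

20.5 µg/L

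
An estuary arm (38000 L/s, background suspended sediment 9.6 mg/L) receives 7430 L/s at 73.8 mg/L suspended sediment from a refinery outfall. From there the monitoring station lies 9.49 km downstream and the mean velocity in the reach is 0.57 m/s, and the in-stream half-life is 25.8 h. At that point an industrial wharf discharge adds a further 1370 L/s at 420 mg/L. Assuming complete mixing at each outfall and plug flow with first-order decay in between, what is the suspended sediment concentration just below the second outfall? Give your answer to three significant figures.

After mixing, C = (38000·9.600 + 7430·73.80) / 45430 = 913100/45430 = 20.10 mg/L; combined flow 45430 L/s.
Travel time t = 9.49·1000 / 0.57 = 16650 s = 4.625 h.
Half-life 25.8 h → k = ln 2 / 25.8 = 0.02687 h⁻¹ = 0.6448 d⁻¹.
Applying C = C₀e^(−kt): 20.10 × 0.8832 = 17.75 mg/L.
At the second outfall, C = (45430·17.75 + 1370·420.0) / (45430 + 1370) = 29.53 mg/L.

29.5 mg/L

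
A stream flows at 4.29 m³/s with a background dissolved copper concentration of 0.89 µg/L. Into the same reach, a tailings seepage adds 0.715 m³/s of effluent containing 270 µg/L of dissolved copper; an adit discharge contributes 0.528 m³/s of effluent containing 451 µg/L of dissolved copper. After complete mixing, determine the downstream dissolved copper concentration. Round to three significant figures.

Flow-weighted average: C = (4.290·0.8900 + 0.7150·270.0 + 0.5280·451.0) / 5.533 = 435.0/5.533 = 78.62 µg/L.

78.6 µg/L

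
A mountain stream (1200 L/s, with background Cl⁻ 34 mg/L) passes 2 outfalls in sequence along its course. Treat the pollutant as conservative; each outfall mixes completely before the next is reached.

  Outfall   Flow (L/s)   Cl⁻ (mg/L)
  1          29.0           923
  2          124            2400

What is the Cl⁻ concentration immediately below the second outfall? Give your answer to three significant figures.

270 mg/L

Outfall 1: combined Q = 1229 L/s; C = (1200·34.00 + 29.00·923.0)/1229 = 54.98 mg/L.
Outfall 2: combined Q = 1353 L/s; C = (1229·54.98 + 124.0·2400)/1353 = 269.9 mg/L.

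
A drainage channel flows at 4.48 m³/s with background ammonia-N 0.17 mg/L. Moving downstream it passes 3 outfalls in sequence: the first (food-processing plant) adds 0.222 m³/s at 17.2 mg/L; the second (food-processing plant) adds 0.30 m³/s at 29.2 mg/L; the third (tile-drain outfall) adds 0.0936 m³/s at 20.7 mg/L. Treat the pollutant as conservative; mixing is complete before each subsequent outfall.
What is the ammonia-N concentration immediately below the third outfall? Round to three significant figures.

Outfall 1: combined Q = 4.702 m³/s; C = (4.480·0.1700 + 0.2220·17.20)/4.702 = 0.9741 mg/L.
Outfall 2: combined Q = 5.002 m³/s; C = (4.702·0.9741 + 0.3000·29.20)/5.002 = 2.667 mg/L.
Outfall 3: combined Q = 5.096 m³/s; C = (5.002·2.667 + 0.09360·20.70)/5.096 = 2.998 mg/L.

3.00 mg/L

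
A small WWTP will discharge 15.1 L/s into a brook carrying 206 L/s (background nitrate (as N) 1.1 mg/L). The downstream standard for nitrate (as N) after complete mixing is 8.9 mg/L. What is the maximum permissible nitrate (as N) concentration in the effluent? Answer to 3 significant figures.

115 mg/L

At the limit, (Qr·Cr + Qe·Cₑ)/(Qr + Qe) = 8.9:
Cₑ = (221.1·8.9 − 206.0·1.100) / 15.10 = 115.3 mg/L.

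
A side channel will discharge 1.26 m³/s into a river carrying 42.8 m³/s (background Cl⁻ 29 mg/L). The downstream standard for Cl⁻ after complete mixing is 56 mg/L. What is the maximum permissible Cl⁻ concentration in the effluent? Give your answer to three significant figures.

973 mg/L

At the limit, (Qr·Cr + Qe·Cₑ)/(Qr + Qe) = 56:
Cₑ = (44.06·56 − 42.80·29.00) / 1.260 = 973.1 mg/L.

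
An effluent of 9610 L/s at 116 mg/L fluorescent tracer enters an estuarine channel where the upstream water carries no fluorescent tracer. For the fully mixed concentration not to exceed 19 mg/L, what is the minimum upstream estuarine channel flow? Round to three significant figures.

Set C_mix = 19: (Q·0 + 9610·116.0) / (Q + 9610) = 19
→ Q = 9610·(116.0 − 19)/(19 − 0) = 49060 L/s.

49100 L/s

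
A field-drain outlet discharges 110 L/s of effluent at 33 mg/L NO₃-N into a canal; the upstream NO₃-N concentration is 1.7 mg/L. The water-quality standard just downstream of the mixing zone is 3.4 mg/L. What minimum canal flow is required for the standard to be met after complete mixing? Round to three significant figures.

Set C_mix = 3.4: (Q·1.700 + 110.0·33.00) / (Q + 110.0) = 3.4
→ Q = 110.0·(33.00 − 3.4)/(3.4 − 1.700) = 1915 L/s.

1920 L/s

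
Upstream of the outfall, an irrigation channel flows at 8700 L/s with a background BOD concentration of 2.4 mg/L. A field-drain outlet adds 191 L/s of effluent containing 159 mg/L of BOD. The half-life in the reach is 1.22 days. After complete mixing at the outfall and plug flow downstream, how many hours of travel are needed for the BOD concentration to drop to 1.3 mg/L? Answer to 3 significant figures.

62.9 h

After mixing, C = (8700·2.400 + 191.0·159.0) / 8891 = 51250/8891 = 5.764 mg/L.
Half-life 1.22 d → k = ln 2 / 1.22 = 0.5682 d⁻¹.
5.764·exp(−k·t) = 1.3 → t = ln(5.764/1.3)/k = 226500 s = 62.91 h.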